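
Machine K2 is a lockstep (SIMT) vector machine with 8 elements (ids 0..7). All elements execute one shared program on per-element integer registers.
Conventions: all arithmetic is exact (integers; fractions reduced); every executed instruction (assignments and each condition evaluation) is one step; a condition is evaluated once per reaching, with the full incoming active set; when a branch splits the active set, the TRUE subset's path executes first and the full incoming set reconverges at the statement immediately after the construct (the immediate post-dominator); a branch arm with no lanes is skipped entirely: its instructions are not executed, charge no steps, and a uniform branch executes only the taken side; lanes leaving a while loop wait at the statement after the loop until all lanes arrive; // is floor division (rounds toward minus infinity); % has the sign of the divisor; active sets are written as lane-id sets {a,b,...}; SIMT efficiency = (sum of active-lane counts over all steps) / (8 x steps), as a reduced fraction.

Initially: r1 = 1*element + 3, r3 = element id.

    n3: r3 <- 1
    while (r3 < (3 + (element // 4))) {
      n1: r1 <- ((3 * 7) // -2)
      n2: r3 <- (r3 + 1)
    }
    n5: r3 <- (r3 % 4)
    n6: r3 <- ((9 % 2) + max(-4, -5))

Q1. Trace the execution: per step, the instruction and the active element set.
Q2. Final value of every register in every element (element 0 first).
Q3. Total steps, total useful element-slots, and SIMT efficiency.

step 0: r3 <- 1                      {0,1,2,3,4,5,6,7}
step 1: eval (r3 < (3 + (element // 4))) {0,1,2,3,4,5,6,7}
step 2: r1 <- ((3 * 7) // -2)        {0,1,2,3,4,5,6,7}
step 3: r3 <- (r3 + 1)               {0,1,2,3,4,5,6,7}
step 4: eval (r3 < (3 + (element // 4))) {0,1,2,3,4,5,6,7}
step 5: r1 <- ((3 * 7) // -2)        {0,1,2,3,4,5,6,7}
step 6: r3 <- (r3 + 1)               {0,1,2,3,4,5,6,7}
step 7: eval (r3 < (3 + (element // 4))) {0,1,2,3,4,5,6,7}
step 8: r1 <- ((3 * 7) // -2)        {4,5,6,7}
step 9: r3 <- (r3 + 1)               {4,5,6,7}
step 10: eval (r3 < (3 + (element // 4))) {4,5,6,7}
step 11: r3 <- (r3 % 4)               {0,1,2,3,4,5,6,7}
step 12: r3 <- ((9 % 2) + max(-4, -5)) {0,1,2,3,4,5,6,7}

Answer: 13 steps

r1: -11,-11,-11,-11,-11,-11,-11,-11
r3: -3,-3,-3,-3,-3,-3,-3,-3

steps = 13; useful = 92; efficiency = 92/104 = 23/26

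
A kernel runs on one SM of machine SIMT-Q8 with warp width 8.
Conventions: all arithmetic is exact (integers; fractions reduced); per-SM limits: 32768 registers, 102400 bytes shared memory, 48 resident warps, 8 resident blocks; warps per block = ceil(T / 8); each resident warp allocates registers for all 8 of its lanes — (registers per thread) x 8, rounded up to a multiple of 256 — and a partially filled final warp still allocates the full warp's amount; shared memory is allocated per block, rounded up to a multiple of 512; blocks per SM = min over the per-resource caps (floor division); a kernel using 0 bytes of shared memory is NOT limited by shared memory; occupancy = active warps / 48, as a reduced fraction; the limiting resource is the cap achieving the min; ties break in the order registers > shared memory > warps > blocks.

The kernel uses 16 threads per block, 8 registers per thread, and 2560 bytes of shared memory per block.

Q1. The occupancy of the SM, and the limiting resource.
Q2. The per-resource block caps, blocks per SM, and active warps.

Answer: occupancy 1/3, limited by blocks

registers: 64 blocks
shared memory: 40 blocks
warps: 24 blocks
blocks: 8 blocks

Answer: 8 blocks, 16 active warps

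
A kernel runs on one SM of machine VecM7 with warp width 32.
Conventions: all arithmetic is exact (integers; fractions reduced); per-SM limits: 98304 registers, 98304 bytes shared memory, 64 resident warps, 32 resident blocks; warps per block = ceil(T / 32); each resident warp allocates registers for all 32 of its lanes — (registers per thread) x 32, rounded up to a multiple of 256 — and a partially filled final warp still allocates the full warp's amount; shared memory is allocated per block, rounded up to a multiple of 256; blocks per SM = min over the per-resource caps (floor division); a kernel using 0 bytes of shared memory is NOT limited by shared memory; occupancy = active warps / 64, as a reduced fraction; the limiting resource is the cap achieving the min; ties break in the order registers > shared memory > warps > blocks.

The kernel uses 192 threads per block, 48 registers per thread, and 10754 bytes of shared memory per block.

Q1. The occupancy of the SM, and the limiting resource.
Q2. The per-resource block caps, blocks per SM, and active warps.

Answer: occupancy 3/4, limited by shared memory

registers: 10 blocks
shared memory: 8 blocks
warps: 10 blocks
blocks: 32 blocks

Answer: 8 blocks, 48 active warps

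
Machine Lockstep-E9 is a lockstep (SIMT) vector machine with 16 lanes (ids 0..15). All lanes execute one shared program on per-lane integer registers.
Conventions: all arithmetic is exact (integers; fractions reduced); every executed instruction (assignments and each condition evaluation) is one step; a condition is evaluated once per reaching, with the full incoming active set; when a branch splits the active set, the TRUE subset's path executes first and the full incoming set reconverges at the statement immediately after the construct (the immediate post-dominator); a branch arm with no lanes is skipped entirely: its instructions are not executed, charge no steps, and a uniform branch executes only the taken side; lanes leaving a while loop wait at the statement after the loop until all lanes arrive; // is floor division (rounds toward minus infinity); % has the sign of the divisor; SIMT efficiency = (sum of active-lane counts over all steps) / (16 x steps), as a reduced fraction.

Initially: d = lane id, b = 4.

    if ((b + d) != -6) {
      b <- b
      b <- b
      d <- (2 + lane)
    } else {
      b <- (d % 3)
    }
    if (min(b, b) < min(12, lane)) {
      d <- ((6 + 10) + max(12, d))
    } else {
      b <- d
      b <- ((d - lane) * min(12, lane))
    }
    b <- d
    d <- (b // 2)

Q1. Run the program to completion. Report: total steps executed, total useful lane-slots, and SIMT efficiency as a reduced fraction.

Answer: 10 steps, 133 useful, 133/160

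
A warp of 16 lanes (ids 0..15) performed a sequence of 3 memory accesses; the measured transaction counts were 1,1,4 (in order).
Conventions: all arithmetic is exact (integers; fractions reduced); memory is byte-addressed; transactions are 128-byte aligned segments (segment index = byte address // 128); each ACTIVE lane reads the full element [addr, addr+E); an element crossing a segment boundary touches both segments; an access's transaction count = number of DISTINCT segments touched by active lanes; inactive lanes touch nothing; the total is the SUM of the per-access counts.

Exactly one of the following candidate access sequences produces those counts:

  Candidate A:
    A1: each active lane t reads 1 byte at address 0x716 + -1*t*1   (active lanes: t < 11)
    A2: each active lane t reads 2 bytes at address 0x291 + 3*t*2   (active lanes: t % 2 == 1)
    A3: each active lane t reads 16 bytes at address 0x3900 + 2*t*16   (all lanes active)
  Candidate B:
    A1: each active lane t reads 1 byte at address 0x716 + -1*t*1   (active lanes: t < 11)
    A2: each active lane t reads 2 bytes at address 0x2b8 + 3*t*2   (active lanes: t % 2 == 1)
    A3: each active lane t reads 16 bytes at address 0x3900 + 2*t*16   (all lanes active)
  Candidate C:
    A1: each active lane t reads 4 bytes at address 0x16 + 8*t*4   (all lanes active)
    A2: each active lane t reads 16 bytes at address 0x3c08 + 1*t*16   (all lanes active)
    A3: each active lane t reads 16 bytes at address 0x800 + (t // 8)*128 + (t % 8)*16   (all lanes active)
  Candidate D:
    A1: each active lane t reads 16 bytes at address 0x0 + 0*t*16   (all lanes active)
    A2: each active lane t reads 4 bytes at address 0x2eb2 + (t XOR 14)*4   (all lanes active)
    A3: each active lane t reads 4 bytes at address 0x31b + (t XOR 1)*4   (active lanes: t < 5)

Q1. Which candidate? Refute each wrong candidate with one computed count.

B: A2 gives 2 transactions, not 1
C: A1 gives 4 transactions, not 1
D: A3 gives 1 transaction, not 4
A: all counts match (1,1,4)

Answer: A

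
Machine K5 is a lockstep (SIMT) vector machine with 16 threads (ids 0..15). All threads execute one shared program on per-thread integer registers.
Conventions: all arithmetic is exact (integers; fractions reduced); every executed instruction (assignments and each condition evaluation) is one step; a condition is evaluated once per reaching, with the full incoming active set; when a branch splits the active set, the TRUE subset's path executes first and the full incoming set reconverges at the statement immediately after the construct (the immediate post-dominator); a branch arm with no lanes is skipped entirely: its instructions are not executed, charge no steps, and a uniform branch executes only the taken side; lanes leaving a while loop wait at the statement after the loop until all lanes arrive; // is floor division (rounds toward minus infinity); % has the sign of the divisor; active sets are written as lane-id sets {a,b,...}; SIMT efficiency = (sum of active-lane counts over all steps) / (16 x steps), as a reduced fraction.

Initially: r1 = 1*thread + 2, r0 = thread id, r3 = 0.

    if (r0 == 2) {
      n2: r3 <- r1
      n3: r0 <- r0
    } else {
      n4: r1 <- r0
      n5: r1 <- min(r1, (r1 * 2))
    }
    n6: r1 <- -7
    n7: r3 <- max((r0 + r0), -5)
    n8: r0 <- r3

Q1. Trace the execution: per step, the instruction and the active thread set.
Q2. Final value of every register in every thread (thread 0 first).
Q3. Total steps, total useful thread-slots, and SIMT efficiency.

step 0: eval (r0 == 2)               {0,1,2,3,4,5,6,7,8,9,10,11,12,13,14,15}
step 1: r3 <- r1                     {2}
step 2: r0 <- r0                     {2}
step 3: r1 <- r0                     {0,1,3,4,5,6,7,8,9,10,11,12,13,14,15}
step 4: r1 <- min(r1, (r1 * 2))      {0,1,3,4,5,6,7,8,9,10,11,12,13,14,15}
step 5: r1 <- -7                     {0,1,2,3,4,5,6,7,8,9,10,11,12,13,14,15}
step 6: r3 <- max((r0 + r0), -5)     {0,1,2,3,4,5,6,7,8,9,10,11,12,13,14,15}
step 7: r0 <- r3                     {0,1,2,3,4,5,6,7,8,9,10,11,12,13,14,15}

Answer: 8 steps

r1: -7,-7,-7,-7,-7,-7,-7,-7,-7,-7,-7,-7,-7,-7,-7,-7
r0: 0,2,4,6,8,10,12,14,16,18,20,22,24,26,28,30
r3: 0,2,4,6,8,10,12,14,16,18,20,22,24,26,28,30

steps = 8; useful = 96; efficiency = 96/128 = 3/4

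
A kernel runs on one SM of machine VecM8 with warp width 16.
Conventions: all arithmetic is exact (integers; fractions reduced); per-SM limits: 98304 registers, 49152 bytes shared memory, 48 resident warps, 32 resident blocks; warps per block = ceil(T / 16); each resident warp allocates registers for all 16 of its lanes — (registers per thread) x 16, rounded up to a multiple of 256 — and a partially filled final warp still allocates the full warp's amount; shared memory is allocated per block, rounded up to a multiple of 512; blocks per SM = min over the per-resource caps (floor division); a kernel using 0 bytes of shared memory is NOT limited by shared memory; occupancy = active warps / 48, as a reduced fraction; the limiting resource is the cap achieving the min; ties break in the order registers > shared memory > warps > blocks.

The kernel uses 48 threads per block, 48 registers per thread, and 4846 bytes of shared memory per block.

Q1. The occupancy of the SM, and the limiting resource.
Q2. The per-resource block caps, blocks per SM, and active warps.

Answer: occupancy 9/16, limited by shared memory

registers: 42 blocks
shared memory: 9 blocks
warps: 16 blocks
blocks: 32 blocks

Answer: 9 blocks, 27 active warps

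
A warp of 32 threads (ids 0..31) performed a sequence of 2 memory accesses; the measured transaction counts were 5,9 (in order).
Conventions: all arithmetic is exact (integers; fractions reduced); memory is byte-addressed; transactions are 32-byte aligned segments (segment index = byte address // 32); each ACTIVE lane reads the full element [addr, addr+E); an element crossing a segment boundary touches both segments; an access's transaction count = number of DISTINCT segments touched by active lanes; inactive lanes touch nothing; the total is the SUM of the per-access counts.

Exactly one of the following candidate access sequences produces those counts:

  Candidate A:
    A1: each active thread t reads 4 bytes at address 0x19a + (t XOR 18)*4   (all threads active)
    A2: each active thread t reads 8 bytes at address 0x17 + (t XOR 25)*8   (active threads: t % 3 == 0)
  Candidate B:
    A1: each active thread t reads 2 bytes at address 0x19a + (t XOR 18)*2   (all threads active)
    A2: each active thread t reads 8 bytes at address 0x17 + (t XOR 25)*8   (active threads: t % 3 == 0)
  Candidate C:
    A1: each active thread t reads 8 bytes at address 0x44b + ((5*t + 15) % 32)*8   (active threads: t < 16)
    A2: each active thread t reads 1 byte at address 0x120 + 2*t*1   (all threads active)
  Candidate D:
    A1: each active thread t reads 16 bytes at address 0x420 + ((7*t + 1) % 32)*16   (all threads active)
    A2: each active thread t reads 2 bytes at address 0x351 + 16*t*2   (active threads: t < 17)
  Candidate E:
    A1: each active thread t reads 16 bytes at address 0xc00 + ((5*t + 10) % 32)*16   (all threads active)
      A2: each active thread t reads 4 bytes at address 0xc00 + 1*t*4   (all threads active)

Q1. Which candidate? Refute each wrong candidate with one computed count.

B: A1 gives 3 transactions, not 5
C: A1 gives 9 transactions, not 5
D: A1 gives 16 transactions, not 5
E: A1 gives 16 transactions, not 5
A: all counts match (5,9)

Answer: A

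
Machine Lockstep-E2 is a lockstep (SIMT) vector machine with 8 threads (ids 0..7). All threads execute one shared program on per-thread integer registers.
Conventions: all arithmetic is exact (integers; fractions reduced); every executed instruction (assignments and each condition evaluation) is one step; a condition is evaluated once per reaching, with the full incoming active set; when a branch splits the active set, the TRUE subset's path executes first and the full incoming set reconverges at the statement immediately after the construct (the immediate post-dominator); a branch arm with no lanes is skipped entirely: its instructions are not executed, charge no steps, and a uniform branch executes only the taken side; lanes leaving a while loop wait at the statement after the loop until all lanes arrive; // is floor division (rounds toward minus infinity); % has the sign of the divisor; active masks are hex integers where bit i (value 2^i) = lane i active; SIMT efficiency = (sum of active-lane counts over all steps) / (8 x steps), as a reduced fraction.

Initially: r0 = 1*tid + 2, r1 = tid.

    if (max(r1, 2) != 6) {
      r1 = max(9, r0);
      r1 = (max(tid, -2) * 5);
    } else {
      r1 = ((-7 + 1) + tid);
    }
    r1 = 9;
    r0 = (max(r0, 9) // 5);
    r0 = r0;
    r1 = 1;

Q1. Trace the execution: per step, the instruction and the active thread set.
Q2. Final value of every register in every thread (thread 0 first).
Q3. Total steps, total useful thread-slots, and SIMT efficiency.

step 0: eval (max(r1, 2) != 6)       0xff
step 1: r1 <- max(9, r0)             0xbf
step 2: r1 <- (max(tid, -2) * 5)     0xbf
step 3: r1 <- ((-7 + 1) + tid)       0x40
step 4: r1 <- 9                      0xff
step 5: r0 <- (max(r0, 9) // 5)      0xff
step 6: r0 <- r0                     0xff
step 7: r1 <- 1                      0xff

Answer: 8 steps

r0: 1,1,1,1,1,1,1,1
r1: 1,1,1,1,1,1,1,1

steps = 8; useful = 55; efficiency = 55/64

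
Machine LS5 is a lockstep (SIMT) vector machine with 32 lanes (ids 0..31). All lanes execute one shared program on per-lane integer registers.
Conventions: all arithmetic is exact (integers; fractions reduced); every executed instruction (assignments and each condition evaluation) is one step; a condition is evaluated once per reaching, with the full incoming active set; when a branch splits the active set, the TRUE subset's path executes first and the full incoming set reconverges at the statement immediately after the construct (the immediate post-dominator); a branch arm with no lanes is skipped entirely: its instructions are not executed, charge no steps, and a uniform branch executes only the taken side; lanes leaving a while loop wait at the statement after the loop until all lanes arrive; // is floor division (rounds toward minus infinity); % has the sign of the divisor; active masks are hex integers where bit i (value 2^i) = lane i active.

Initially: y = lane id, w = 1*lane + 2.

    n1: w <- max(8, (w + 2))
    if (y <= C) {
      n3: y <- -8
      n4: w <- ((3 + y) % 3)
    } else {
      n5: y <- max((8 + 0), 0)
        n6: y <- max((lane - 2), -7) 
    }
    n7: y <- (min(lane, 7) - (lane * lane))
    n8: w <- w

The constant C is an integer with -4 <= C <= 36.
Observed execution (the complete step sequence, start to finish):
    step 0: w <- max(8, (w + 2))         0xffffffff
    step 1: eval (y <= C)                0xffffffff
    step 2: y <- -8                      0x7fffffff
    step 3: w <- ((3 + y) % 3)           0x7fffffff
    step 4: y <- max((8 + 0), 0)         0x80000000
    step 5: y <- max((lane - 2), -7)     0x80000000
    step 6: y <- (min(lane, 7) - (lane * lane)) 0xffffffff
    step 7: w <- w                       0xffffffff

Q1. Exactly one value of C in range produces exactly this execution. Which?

Answer: C = 30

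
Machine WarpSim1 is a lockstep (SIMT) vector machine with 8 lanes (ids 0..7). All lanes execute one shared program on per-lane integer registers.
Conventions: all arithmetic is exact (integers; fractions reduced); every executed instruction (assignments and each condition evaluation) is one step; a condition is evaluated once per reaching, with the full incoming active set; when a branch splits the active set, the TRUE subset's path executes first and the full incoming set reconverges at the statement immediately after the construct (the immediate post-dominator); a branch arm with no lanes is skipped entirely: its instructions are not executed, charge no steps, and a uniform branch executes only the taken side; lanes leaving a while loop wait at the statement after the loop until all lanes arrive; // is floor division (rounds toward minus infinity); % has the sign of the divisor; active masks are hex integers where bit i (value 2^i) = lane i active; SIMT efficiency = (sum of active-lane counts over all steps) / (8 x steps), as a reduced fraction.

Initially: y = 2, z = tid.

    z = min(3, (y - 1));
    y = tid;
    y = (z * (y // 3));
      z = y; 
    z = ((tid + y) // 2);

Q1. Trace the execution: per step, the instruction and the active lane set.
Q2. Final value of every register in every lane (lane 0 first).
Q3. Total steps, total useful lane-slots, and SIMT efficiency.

step 0: z <- min(3, (y - 1))         0xff
step 1: y <- tid                     0xff
step 2: y <- (z * (y // 3))          0xff
step 3: z <- y                       0xff
step 4: z <- ((tid + y) // 2)        0xff

Answer: 5 steps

y: 0,0,0,1,1,1,2,2
z: 0,0,1,2,2,3,4,4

steps = 5; useful = 40; efficiency = 40/40 = 1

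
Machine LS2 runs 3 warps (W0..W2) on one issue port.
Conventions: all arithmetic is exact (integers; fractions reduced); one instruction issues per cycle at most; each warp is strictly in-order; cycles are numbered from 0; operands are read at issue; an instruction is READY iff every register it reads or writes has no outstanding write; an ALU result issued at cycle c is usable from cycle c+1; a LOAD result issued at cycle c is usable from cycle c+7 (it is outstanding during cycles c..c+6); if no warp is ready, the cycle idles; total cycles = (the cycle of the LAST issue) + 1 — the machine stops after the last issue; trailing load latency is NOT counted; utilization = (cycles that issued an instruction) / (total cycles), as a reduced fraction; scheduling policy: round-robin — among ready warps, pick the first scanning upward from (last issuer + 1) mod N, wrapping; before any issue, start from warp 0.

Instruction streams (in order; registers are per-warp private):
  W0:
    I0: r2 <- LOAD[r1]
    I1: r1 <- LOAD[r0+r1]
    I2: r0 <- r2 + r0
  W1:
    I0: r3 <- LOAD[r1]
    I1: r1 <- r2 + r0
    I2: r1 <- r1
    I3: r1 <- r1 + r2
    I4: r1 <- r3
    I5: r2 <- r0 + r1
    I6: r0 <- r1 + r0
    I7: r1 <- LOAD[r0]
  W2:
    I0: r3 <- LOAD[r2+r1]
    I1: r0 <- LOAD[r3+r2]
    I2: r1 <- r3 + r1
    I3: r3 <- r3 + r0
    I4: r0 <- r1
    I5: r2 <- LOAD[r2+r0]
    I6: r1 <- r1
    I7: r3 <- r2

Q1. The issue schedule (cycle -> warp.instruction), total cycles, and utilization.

cycle 0: W0.I0
cycle 1: W1.I0
cycle 2: W2.I0
cycle 3: W0.I1
cycle 4: W1.I1
cycle 5: W1.I2
cycle 6: W1.I3
cycle 7: W0.I2
cycle 8: W1.I4
cycle 9: W2.I1
cycle 10: W1.I5
cycle 11: W2.I2
cycle 12: W1.I6
cycle 13: W1.I7
cycle 14: idle
cycle 15: idle
cycle 16: W2.I3
cycle 17: W2.I4
cycle 18: W2.I5
cycle 19: W2.I6
cycle 20: idle
cycle 21: idle
cycle 22: idle
cycle 23: idle
cycle 24: idle
cycle 25: W2.I7

Answer: 26 cycles, utilization 19/26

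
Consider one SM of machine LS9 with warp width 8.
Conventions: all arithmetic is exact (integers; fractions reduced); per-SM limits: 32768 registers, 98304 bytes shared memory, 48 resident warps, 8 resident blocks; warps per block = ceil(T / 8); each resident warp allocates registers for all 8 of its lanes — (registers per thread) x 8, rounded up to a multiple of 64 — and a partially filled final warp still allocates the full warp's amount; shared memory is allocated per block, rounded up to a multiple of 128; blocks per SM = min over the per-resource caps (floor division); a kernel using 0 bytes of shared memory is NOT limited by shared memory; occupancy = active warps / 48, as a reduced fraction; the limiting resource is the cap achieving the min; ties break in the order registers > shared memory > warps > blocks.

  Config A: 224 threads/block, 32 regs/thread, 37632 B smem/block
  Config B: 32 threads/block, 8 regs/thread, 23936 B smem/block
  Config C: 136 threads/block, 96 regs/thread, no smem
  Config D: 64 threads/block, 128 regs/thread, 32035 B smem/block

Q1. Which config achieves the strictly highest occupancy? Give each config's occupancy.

occupancies: A 7/12, B 1/3, C 17/24, D 1/2

Answer: C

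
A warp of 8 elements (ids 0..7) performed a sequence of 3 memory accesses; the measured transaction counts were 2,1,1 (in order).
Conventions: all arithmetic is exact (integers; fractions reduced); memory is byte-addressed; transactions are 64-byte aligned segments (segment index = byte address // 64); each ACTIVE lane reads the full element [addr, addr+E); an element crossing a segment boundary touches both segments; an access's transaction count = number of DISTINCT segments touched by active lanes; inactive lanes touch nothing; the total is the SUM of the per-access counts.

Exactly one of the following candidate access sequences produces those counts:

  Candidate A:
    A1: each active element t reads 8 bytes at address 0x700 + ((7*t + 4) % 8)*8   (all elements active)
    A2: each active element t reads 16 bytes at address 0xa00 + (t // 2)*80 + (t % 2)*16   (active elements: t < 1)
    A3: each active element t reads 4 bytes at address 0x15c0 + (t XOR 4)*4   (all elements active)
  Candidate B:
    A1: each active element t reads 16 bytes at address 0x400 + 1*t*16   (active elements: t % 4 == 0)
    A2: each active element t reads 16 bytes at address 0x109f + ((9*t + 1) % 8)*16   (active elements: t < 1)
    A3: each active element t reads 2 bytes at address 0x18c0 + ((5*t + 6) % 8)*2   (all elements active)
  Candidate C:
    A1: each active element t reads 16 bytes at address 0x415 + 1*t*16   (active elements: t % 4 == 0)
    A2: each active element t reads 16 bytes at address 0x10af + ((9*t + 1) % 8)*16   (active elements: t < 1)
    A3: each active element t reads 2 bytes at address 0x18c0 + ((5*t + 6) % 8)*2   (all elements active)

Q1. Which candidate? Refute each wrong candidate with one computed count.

A: A1 gives 1 transaction, not 2
C: A2 gives 2 transactions, not 1
B: all counts match (2,1,1)

Answer: B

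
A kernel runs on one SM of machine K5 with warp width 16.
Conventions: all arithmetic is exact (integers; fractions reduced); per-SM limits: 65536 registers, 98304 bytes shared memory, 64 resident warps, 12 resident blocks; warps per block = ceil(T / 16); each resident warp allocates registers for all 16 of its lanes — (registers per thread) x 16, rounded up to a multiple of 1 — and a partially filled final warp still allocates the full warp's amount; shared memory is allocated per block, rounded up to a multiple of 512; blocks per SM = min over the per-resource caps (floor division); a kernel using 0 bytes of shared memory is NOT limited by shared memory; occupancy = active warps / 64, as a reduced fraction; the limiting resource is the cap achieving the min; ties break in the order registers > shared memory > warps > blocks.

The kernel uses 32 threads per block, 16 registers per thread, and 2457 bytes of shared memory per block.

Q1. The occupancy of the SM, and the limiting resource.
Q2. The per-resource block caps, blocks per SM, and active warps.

Answer: occupancy 3/8, limited by blocks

registers: 128 blocks
shared memory: 38 blocks
warps: 32 blocks
blocks: 12 blocks

Answer: 12 blocks, 24 active warps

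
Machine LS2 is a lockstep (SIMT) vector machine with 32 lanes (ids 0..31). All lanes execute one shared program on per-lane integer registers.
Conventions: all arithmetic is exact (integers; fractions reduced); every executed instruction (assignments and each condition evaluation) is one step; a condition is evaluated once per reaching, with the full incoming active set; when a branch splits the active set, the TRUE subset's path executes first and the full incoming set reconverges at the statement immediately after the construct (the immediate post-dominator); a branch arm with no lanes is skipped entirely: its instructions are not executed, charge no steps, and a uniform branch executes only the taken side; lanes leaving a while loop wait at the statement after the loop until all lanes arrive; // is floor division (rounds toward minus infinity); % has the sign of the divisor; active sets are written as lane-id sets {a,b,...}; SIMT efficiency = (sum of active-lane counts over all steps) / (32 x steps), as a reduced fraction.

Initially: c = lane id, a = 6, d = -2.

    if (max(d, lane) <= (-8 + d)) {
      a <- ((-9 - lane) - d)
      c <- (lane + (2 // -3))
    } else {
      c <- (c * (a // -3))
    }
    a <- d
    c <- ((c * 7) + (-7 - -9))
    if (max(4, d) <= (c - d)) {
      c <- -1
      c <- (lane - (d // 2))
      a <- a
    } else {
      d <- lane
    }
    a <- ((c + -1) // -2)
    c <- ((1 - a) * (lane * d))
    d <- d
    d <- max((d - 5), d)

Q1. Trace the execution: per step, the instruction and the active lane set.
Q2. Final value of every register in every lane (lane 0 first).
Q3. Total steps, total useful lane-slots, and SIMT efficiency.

step 0: eval (max(d, lane) <= (-8 + d)) {0,1,2,3,4,5,6,7,8,9,10,11,12,13,14,15,16,17,18,19,20,21,22,23,24,25,26,27,28,29,30,31}
step 1: c <- (c * (a // -3))         {0,1,2,3,4,5,6,7,8,9,10,11,12,13,14,15,16,17,18,19,20,21,22,23,24,25,26,27,28,29,30,31}
step 2: a <- d                       {0,1,2,3,4,5,6,7,8,9,10,11,12,13,14,15,16,17,18,19,20,21,22,23,24,25,26,27,28,29,30,31}
step 3: c <- ((c * 7) + (-7 - -9))   {0,1,2,3,4,5,6,7,8,9,10,11,12,13,14,15,16,17,18,19,20,21,22,23,24,25,26,27,28,29,30,31}
step 4: eval (max(4, d) <= (c - d))  {0,1,2,3,4,5,6,7,8,9,10,11,12,13,14,15,16,17,18,19,20,21,22,23,24,25,26,27,28,29,30,31}
step 5: c <- -1                      {0}
step 6: c <- (lane - (d // 2))       {0}
step 7: a <- a                       {0}
step 8: d <- lane                    {1,2,3,4,5,6,7,8,9,10,11,12,13,14,15,16,17,18,19,20,21,22,23,24,25,26,27,28,29,30,31}
step 9: a <- ((c + -1) // -2)        {0,1,2,3,4,5,6,7,8,9,10,11,12,13,14,15,16,17,18,19,20,21,22,23,24,25,26,27,28,29,30,31}
step 10: c <- ((1 - a) * (lane * d))  {0,1,2,3,4,5,6,7,8,9,10,11,12,13,14,15,16,17,18,19,20,21,22,23,24,25,26,27,28,29,30,31}
step 11: d <- d                       {0,1,2,3,4,5,6,7,8,9,10,11,12,13,14,15,16,17,18,19,20,21,22,23,24,25,26,27,28,29,30,31}
step 12: d <- max((d - 5), d)         {0,1,2,3,4,5,6,7,8,9,10,11,12,13,14,15,16,17,18,19,20,21,22,23,24,25,26,27,28,29,30,31}

Answer: 13 steps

c: 0,-5,-48,-171,-416,-825,-1440,-2303,-3456,-4941,-6800,-9075,-11808,-15041,-18816,-23175,-28160,-33813,-40176,-47291,-55200,-63945,-73568,-84111,-95616,-108125,-121680,-136323,-152096,-169041,-187200,-206615
a: 0,6,13,20,27,34,41,48,55,62,69,76,83,90,97,104,111,118,125,132,139,146,153,160,167,174,181,188,195,202,209,216
d: -2,1,2,3,4,5,6,7,8,9,10,11,12,13,14,15,16,17,18,19,20,21,22,23,24,25,26,27,28,29,30,31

steps = 13; useful = 322; efficiency = 322/416 = 161/208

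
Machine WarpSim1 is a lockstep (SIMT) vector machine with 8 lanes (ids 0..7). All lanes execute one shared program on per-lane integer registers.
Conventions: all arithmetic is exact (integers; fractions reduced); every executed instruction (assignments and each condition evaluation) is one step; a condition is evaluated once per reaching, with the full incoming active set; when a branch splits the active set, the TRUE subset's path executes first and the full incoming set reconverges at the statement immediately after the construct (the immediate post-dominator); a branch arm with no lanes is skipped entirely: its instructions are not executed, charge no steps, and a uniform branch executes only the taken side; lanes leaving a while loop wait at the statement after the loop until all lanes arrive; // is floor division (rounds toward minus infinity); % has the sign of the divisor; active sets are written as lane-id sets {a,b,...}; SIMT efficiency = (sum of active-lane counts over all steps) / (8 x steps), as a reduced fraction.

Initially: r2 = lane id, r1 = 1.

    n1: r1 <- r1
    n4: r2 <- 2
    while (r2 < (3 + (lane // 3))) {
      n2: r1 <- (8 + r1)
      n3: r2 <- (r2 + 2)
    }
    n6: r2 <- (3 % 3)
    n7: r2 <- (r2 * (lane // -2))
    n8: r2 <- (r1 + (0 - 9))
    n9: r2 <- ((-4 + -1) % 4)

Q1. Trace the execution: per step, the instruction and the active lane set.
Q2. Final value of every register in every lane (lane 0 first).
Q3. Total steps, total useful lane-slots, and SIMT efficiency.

step 0: r1 <- r1                     {0,1,2,3,4,5,6,7}
step 1: r2 <- 2                      {0,1,2,3,4,5,6,7}
step 2: eval (r2 < (3 + (lane // 3))) {0,1,2,3,4,5,6,7}
step 3: r1 <- (8 + r1)               {0,1,2,3,4,5,6,7}
step 4: r2 <- (r2 + 2)               {0,1,2,3,4,5,6,7}
step 5: eval (r2 < (3 + (lane // 3))) {0,1,2,3,4,5,6,7}
step 6: r1 <- (8 + r1)               {6,7}
step 7: r2 <- (r2 + 2)               {6,7}
step 8: eval (r2 < (3 + (lane // 3))) {6,7}
step 9: r2 <- (3 % 3)                {0,1,2,3,4,5,6,7}
step 10: r2 <- (r2 * (lane // -2))    {0,1,2,3,4,5,6,7}
step 11: r2 <- (r1 + (0 - 9))         {0,1,2,3,4,5,6,7}
step 12: r2 <- ((-4 + -1) % 4)        {0,1,2,3,4,5,6,7}

Answer: 13 steps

r2: 3,3,3,3,3,3,3,3
r1: 9,9,9,9,9,9,17,17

steps = 13; useful = 86; efficiency = 86/104 = 43/52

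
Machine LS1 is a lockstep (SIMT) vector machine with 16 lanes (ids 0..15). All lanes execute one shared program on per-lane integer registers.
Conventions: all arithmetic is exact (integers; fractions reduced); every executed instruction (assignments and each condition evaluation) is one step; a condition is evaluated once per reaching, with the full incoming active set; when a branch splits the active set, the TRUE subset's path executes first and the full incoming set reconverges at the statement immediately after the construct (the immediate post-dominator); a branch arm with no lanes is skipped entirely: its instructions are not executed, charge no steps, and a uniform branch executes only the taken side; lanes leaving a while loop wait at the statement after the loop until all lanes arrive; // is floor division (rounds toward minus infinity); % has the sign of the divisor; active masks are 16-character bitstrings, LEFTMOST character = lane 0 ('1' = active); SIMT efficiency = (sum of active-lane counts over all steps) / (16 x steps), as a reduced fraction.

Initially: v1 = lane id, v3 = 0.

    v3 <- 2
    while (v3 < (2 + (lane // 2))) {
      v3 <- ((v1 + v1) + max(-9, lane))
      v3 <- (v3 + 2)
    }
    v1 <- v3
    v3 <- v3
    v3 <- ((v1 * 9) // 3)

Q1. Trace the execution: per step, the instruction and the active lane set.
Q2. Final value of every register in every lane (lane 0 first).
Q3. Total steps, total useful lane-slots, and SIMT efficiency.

step 0: v3 <- 2                      1111111111111111
step 1: eval (v3 < (2 + (lane // 2))) 1111111111111111
step 2: v3 <- ((v1 + v1) + max(-9, lane)) 0011111111111111
step 3: v3 <- (v3 + 2)               0011111111111111
step 4: eval (v3 < (2 + (lane // 2))) 0011111111111111
step 5: v1 <- v3                     1111111111111111
step 6: v3 <- v3                     1111111111111111
step 7: v3 <- ((v1 * 9) // 3)        1111111111111111

Answer: 8 steps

v1: 2,2,8,11,14,17,20,23,26,29,32,35,38,41,44,47
v3: 6,6,24,33,42,51,60,69,78,87,96,105,114,123,132,141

steps = 8; useful = 122; efficiency = 122/128 = 61/64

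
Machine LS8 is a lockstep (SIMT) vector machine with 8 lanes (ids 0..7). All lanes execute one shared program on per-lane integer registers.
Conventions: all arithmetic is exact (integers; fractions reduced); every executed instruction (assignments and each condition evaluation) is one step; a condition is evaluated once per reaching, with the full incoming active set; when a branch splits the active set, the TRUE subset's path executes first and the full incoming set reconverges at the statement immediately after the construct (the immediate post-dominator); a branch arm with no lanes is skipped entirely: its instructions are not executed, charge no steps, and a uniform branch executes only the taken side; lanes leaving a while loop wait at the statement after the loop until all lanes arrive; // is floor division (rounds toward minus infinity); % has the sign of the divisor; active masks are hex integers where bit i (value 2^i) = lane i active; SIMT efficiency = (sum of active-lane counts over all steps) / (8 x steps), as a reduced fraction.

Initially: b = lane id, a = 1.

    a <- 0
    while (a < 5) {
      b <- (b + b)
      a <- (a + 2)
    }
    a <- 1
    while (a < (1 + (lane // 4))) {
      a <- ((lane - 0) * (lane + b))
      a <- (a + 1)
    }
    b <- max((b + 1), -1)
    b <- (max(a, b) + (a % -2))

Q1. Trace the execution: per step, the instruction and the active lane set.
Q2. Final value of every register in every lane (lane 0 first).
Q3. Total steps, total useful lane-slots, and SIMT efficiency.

step 0: a <- 0                       0xff
step 1: eval (a < 5)                 0xff
step 2: b <- (b + b)                 0xff
step 3: a <- (a + 2)                 0xff
step 4: eval (a < 5)                 0xff
step 5: b <- (b + b)                 0xff
step 6: a <- (a + 2)                 0xff
step 7: eval (a < 5)                 0xff
step 8: b <- (b + b)                 0xff
step 9: a <- (a + 2)                 0xff
step 10: eval (a < 5)                 0xff
step 11: a <- 1                       0xff
step 12: eval (a < (1 + (lane // 4))) 0xff
step 13: a <- ((lane - 0) * (lane + b)) 0xf0
step 14: a <- (a + 1)                 0xf0
step 15: eval (a < (1 + (lane // 4))) 0xf0
step 16: b <- max((b + 1), -1)        0xff
step 17: b <- (max(a, b) + (a % -2))  0xff

Answer: 18 steps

b: 0,8,16,24,144,226,324,442
a: 1,1,1,1,145,226,325,442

steps = 18; useful = 132; efficiency = 132/144 = 11/12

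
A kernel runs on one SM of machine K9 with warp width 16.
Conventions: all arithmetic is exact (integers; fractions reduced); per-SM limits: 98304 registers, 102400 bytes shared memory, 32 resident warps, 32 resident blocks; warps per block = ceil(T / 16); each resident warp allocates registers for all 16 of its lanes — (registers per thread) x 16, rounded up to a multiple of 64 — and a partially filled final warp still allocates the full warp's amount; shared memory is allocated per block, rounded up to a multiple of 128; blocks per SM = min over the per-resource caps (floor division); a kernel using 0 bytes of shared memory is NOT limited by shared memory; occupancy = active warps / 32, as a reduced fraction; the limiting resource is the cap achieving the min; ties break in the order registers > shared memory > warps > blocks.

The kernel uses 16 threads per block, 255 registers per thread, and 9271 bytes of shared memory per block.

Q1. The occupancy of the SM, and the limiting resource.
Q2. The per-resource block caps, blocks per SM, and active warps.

Answer: occupancy 5/16, limited by shared memory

registers: 24 blocks
shared memory: 10 blocks
warps: 32 blocks
blocks: 32 blocks

Answer: 10 blocks, 10 active warps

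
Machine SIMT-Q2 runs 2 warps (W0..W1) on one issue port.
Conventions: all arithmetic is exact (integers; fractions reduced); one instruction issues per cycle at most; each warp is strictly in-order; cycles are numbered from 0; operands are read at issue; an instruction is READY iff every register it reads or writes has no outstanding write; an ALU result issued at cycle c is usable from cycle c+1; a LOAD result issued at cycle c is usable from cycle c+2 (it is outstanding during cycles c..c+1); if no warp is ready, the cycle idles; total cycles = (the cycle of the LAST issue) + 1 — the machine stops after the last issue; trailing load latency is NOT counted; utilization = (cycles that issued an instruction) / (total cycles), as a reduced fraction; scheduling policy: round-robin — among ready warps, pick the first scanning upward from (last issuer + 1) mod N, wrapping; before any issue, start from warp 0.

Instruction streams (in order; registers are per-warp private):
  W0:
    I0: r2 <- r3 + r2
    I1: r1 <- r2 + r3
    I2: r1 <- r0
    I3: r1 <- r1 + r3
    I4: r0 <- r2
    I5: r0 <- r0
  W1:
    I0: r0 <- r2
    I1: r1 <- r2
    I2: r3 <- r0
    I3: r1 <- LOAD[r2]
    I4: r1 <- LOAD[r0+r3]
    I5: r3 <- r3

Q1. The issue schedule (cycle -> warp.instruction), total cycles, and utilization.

cycle 0: W0.I0
cycle 1: W1.I0
cycle 2: W0.I1
cycle 3: W1.I1
cycle 4: W0.I2
cycle 5: W1.I2
cycle 6: W0.I3
cycle 7: W1.I3
cycle 8: W0.I4
cycle 9: W1.I4
cycle 10: W0.I5
cycle 11: W1.I5

Answer: 12 cycles, utilization 1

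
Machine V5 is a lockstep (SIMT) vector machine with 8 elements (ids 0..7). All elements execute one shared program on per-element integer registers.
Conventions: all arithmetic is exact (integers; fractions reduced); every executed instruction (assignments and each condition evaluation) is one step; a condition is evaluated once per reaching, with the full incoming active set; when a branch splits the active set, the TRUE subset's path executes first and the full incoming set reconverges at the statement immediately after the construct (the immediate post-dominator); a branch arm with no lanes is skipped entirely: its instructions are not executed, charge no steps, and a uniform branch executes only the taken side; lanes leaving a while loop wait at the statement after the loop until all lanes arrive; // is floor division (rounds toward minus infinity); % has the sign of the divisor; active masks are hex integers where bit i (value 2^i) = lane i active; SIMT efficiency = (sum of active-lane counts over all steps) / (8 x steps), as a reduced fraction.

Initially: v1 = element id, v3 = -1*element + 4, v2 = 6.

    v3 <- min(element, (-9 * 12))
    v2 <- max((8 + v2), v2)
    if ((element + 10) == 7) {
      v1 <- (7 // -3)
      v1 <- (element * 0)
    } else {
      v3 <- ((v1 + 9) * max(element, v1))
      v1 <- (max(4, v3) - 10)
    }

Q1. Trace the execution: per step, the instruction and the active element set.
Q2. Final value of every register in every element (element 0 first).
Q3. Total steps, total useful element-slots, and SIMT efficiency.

step 0: v3 <- min(element, (-9 * 12)) 0xff
step 1: v2 <- max((8 + v2), v2)      0xff
step 2: eval ((element + 10) == 7)   0xff
step 3: v3 <- ((v1 + 9) * max(element, v1)) 0xff
step 4: v1 <- (max(4, v3) - 10)      0xff

Answer: 5 steps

v1: -6,0,12,26,42,60,80,102
v3: 0,10,22,36,52,70,90,112
v2: 14,14,14,14,14,14,14,14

steps = 5; useful = 40; efficiency = 40/40 = 1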